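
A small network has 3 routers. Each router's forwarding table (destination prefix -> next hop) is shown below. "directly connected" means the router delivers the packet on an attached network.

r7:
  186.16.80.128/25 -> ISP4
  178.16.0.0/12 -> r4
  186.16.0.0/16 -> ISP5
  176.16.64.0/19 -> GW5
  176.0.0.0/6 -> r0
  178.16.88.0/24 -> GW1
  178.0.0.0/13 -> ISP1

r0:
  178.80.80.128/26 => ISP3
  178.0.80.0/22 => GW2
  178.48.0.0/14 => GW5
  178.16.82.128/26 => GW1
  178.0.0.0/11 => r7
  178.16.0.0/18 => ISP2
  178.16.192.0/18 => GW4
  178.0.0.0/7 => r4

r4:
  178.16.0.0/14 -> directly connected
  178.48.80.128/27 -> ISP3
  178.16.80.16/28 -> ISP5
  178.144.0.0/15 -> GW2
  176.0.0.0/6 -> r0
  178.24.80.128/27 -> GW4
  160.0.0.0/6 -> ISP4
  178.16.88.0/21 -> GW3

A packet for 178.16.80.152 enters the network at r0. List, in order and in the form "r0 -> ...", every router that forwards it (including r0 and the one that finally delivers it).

r0 -> r7 -> r4

At r0: longest match for 178.16.80.152 is 178.0.0.0/11 -> r7
At r7: longest match for 178.16.80.152 is 178.16.0.0/12 -> r4
At r4: longest match for 178.16.80.152 is 178.16.0.0/14 -> directly connected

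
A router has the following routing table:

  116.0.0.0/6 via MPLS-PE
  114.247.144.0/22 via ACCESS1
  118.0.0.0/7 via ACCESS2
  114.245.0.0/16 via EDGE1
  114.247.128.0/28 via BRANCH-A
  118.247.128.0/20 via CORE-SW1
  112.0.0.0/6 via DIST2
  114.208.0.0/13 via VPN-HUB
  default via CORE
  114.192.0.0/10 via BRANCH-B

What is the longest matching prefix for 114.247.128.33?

Entries matching 114.247.128.33:
  0.0.0.0/0 (default, matches everything)
  112.0.0.0/6 (112.0.0.0 - 115.255.255.255)
  114.192.0.0/10 (114.192.0.0 - 114.255.255.255)
Most specific is 114.192.0.0/10.

114.192.0.0/10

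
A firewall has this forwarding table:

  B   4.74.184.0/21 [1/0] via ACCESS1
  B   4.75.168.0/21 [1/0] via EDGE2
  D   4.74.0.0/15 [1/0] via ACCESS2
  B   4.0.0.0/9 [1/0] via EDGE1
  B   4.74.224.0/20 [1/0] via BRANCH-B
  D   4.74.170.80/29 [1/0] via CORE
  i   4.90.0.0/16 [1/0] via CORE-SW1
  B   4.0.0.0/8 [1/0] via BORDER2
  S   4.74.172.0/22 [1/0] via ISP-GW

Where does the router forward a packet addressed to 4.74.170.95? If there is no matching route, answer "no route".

ACCESS2

Routes whose prefix contains 4.74.170.95:
  4.0.0.0/8 (4.0.0.0 - 4.255.255.255) -> BORDER2
  4.0.0.0/9 (4.0.0.0 - 4.127.255.255) -> EDGE1
  4.74.0.0/15 (4.74.0.0 - 4.75.255.255) -> ACCESS2
More-specific entries that do NOT match:
  4.74.170.80/29 (4.74.170.80 - 4.74.170.87) does not contain 4.74.170.95
  4.74.172.0/22 (4.74.172.0 - 4.74.175.255) does not contain 4.74.170.95
  4.74.184.0/21 (4.74.184.0 - 4.74.191.255) does not contain 4.74.170.95
  4.75.168.0/21 (4.75.168.0 - 4.75.175.255) does not contain 4.74.170.95
  4.74.224.0/20 (4.74.224.0 - 4.74.239.255) does not contain 4.74.170.95
  4.90.0.0/16 (4.90.0.0 - 4.90.255.255) does not contain 4.74.170.95
Longest matching prefix is /15 -> next hop ACCESS2.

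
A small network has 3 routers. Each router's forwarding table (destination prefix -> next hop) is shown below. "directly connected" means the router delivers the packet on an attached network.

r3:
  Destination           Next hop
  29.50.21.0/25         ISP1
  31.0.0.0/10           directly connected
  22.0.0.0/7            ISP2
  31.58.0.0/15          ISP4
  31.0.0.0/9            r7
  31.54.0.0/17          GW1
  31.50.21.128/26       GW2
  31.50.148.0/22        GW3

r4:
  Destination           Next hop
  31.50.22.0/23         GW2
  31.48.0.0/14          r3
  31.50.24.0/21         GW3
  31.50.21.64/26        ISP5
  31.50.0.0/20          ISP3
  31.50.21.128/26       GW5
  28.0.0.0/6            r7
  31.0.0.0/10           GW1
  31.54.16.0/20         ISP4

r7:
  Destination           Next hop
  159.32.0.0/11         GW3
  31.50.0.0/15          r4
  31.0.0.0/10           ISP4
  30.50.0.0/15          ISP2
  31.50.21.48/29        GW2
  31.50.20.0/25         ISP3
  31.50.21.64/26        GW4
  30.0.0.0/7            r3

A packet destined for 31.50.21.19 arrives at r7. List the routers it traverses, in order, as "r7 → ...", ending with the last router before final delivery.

At r7: longest match for 31.50.21.19 is 31.50.0.0/15 -> r4
At r4: longest match for 31.50.21.19 is 31.48.0.0/14 -> r3
At r3: longest match for 31.50.21.19 is 31.0.0.0/10 -> directly connected

r7 → r4 → r3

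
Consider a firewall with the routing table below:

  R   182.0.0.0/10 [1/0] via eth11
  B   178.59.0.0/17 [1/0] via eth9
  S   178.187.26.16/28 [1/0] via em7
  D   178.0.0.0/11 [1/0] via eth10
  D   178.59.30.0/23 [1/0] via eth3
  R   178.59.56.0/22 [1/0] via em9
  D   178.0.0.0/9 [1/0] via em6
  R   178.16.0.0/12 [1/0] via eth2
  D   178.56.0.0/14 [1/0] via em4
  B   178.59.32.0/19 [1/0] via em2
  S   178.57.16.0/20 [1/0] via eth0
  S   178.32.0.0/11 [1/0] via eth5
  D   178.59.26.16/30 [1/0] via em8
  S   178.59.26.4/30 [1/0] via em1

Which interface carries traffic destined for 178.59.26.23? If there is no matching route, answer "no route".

eth9

Routes whose prefix contains 178.59.26.23:
  178.0.0.0/9 (178.0.0.0 - 178.127.255.255) -> em6
  178.32.0.0/11 (178.32.0.0 - 178.63.255.255) -> eth5
  178.56.0.0/14 (178.56.0.0 - 178.59.255.255) -> em4
  178.59.0.0/17 (178.59.0.0 - 178.59.127.255) -> eth9
More-specific entries that do NOT match:
  178.59.26.16/30 (178.59.26.16 - 178.59.26.19) does not contain 178.59.26.23
  178.59.26.4/30 (178.59.26.4 - 178.59.26.7) does not contain 178.59.26.23
  178.187.26.16/28 (178.187.26.16 - 178.187.26.31) does not contain 178.59.26.23
  178.59.30.0/23 (178.59.30.0 - 178.59.31.255) does not contain 178.59.26.23
  178.59.56.0/22 (178.59.56.0 - 178.59.59.255) does not contain 178.59.26.23
  178.57.16.0/20 (178.57.16.0 - 178.57.31.255) does not contain 178.59.26.23
  178.59.32.0/19 (178.59.32.0 - 178.59.63.255) does not contain 178.59.26.23
Longest matching prefix is /17 -> interface eth9.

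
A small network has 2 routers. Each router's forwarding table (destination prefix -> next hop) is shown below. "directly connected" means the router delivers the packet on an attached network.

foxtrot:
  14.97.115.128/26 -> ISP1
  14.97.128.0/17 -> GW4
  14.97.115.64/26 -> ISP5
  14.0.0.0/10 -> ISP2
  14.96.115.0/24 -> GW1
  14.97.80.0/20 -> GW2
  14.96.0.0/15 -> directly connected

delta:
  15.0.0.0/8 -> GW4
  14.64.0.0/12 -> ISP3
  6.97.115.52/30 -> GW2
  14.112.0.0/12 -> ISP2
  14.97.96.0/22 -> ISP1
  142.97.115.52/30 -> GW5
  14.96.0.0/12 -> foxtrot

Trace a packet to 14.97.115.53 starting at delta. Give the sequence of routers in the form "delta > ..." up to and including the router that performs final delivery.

delta > foxtrot

At delta: longest match for 14.97.115.53 is 14.96.0.0/12 -> foxtrot
At foxtrot: longest match for 14.97.115.53 is 14.96.0.0/15 -> directly connected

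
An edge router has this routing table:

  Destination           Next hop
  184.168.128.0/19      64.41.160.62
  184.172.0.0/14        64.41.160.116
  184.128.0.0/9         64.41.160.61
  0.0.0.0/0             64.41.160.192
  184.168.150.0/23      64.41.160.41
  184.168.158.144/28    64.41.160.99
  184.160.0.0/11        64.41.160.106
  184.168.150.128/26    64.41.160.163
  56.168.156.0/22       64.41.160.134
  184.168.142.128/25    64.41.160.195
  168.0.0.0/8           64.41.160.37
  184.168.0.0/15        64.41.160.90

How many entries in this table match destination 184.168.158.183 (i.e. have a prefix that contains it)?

5

Prefixes containing 184.168.158.183:
  0.0.0.0/0 (default, matches everything)
  184.128.0.0/9 (184.128.0.0 - 184.255.255.255)
  184.160.0.0/11 (184.160.0.0 - 184.191.255.255)
  184.168.0.0/15 (184.168.0.0 - 184.169.255.255)
  184.168.128.0/19 (184.168.128.0 - 184.168.159.255)
Total matching entries: 5.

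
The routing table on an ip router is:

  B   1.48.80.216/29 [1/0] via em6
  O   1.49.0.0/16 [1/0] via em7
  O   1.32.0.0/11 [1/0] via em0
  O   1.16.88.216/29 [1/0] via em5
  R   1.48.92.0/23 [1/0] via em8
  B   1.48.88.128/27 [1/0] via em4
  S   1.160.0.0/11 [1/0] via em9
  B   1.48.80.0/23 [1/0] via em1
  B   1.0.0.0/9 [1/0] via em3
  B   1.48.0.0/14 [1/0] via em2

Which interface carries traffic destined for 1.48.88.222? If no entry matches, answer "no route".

em2

Routes whose prefix contains 1.48.88.222:
  1.0.0.0/9 (1.0.0.0 - 1.127.255.255) -> em3
  1.32.0.0/11 (1.32.0.0 - 1.63.255.255) -> em0
  1.48.0.0/14 (1.48.0.0 - 1.51.255.255) -> em2
More-specific entries that do NOT match:
  1.48.80.216/29 (1.48.80.216 - 1.48.80.223) does not contain 1.48.88.222
  1.16.88.216/29 (1.16.88.216 - 1.16.88.223) does not contain 1.48.88.222
  1.48.88.128/27 (1.48.88.128 - 1.48.88.159) does not contain 1.48.88.222
  1.48.92.0/23 (1.48.92.0 - 1.48.93.255) does not contain 1.48.88.222
  1.48.80.0/23 (1.48.80.0 - 1.48.81.255) does not contain 1.48.88.222
  1.49.0.0/16 (1.49.0.0 - 1.49.255.255) does not contain 1.48.88.222
Longest matching prefix is /14 -> interface em2.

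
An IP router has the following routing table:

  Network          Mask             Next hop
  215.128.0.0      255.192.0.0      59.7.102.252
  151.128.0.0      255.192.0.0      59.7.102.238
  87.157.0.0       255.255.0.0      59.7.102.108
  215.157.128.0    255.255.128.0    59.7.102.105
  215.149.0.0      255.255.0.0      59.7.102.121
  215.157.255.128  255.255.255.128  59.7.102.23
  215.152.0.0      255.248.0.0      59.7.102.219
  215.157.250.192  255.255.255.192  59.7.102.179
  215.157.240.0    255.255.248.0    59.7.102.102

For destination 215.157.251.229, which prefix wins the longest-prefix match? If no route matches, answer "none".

Entries matching 215.157.251.229:
  215.128.0.0/10 (215.128.0.0 - 215.191.255.255)
  215.152.0.0/13 (215.152.0.0 - 215.159.255.255)
  215.157.128.0/17 (215.157.128.0 - 215.157.255.255)
Most specific is 215.157.128.0/17.

215.157.128.0/17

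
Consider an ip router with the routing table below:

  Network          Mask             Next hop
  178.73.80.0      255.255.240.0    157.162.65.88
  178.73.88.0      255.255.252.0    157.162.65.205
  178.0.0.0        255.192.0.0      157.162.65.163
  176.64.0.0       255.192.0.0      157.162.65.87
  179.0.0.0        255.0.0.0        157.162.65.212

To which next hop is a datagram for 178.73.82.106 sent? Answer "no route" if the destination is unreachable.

Routes whose prefix contains 178.73.82.106:
  178.73.80.0/20 (178.73.80.0 - 178.73.95.255) -> 157.162.65.88
More-specific entries that do NOT match:
  178.73.88.0/22 (178.73.88.0 - 178.73.91.255) does not contain 178.73.82.106
Longest matching prefix is /20 -> next hop 157.162.65.88.

157.162.65.88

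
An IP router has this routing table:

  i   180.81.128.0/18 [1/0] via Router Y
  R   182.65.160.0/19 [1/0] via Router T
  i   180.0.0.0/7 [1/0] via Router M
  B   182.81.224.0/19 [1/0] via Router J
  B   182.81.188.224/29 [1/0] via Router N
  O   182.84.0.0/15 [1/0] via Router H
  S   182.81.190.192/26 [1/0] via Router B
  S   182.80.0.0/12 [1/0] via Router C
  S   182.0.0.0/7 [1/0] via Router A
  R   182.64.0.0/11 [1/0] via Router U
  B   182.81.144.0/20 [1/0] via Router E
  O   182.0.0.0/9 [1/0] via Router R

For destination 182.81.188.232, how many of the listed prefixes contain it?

4

Prefixes containing 182.81.188.232:
  182.0.0.0/7 (182.0.0.0 - 183.255.255.255)
  182.0.0.0/9 (182.0.0.0 - 182.127.255.255)
  182.64.0.0/11 (182.64.0.0 - 182.95.255.255)
  182.80.0.0/12 (182.80.0.0 - 182.95.255.255)
Total matching entries: 4.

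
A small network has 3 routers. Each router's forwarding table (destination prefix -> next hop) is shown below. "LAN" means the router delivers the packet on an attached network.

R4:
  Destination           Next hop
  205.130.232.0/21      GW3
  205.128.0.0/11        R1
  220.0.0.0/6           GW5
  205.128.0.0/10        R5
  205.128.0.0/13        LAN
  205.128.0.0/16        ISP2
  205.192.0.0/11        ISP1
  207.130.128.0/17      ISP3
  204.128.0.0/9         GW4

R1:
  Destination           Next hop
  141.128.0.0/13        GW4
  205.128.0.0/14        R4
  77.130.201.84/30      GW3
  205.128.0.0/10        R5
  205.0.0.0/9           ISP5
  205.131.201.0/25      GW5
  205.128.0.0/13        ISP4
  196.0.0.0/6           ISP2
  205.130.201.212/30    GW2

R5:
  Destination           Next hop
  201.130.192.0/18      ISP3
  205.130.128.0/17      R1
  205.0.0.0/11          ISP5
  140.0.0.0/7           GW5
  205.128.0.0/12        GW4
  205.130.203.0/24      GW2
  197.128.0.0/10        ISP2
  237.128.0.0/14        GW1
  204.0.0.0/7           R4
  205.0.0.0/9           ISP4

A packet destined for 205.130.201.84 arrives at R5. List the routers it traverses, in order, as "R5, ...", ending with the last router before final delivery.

R5, R1, R4

At R5: longest match for 205.130.201.84 is 205.130.128.0/17 -> R1
At R1: longest match for 205.130.201.84 is 205.128.0.0/14 -> R4
At R4: longest match for 205.130.201.84 is 205.128.0.0/13 -> LAN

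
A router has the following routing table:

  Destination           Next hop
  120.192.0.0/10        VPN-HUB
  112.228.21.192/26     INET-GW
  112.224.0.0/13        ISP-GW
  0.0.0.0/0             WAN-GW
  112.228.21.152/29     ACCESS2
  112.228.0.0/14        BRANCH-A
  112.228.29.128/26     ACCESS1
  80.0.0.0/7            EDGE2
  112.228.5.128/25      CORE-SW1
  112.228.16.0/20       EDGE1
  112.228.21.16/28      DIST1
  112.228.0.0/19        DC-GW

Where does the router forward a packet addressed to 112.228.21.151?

Routes whose prefix contains 112.228.21.151:
  0.0.0.0/0 (default, matches everything) -> WAN-GW
  112.224.0.0/13 (112.224.0.0 - 112.231.255.255) -> ISP-GW
  112.228.0.0/14 (112.228.0.0 - 112.231.255.255) -> BRANCH-A
  112.228.0.0/19 (112.228.0.0 - 112.228.31.255) -> DC-GW
  112.228.16.0/20 (112.228.16.0 - 112.228.31.255) -> EDGE1
More-specific entries that do NOT match:
  112.228.21.152/29 (112.228.21.152 - 112.228.21.159) does not contain 112.228.21.151
  112.228.21.16/28 (112.228.21.16 - 112.228.21.31) does not contain 112.228.21.151
  112.228.21.192/26 (112.228.21.192 - 112.228.21.255) does not contain 112.228.21.151
  112.228.29.128/26 (112.228.29.128 - 112.228.29.191) does not contain 112.228.21.151
  112.228.5.128/25 (112.228.5.128 - 112.228.5.255) does not contain 112.228.21.151
Longest matching prefix is /20 -> next hop EDGE1.

EDGE1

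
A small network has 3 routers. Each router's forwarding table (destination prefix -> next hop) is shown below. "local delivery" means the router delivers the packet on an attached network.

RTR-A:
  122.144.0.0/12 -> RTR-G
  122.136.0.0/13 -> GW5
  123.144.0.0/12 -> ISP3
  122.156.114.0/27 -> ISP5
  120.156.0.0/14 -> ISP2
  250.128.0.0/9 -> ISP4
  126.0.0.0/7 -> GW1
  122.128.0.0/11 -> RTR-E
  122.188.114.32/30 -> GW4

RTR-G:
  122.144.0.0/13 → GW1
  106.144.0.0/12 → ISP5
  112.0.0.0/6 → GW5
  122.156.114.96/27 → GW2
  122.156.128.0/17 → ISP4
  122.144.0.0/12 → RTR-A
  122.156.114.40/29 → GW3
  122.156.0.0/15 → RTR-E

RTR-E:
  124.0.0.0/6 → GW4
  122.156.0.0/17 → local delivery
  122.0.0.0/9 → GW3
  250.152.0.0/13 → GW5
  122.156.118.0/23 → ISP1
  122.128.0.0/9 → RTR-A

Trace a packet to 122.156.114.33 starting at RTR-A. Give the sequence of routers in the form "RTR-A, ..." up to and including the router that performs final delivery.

RTR-A, RTR-G, RTR-E

At RTR-A: longest match for 122.156.114.33 is 122.144.0.0/12 -> RTR-G
At RTR-G: longest match for 122.156.114.33 is 122.156.0.0/15 -> RTR-E
At RTR-E: longest match for 122.156.114.33 is 122.156.0.0/17 -> local delivery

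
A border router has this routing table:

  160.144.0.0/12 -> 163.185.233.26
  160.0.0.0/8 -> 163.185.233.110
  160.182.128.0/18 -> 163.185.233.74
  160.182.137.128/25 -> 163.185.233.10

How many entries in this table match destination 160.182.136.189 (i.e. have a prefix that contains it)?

2

Prefixes containing 160.182.136.189:
  160.0.0.0/8 (160.0.0.0 - 160.255.255.255)
  160.182.128.0/18 (160.182.128.0 - 160.182.191.255)
Total matching entries: 2.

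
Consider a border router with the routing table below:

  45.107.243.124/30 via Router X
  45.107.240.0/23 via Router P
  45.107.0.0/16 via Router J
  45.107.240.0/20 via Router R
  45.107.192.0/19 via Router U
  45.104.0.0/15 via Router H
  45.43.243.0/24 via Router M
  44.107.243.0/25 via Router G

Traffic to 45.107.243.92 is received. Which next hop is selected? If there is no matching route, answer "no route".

Router R

Routes whose prefix contains 45.107.243.92:
  45.107.0.0/16 (45.107.0.0 - 45.107.255.255) -> Router J
  45.107.240.0/20 (45.107.240.0 - 45.107.255.255) -> Router R
More-specific entries that do NOT match:
  45.107.243.124/30 (45.107.243.124 - 45.107.243.127) does not contain 45.107.243.92
  44.107.243.0/25 (44.107.243.0 - 44.107.243.127) does not contain 45.107.243.92
  45.43.243.0/24 (45.43.243.0 - 45.43.243.255) does not contain 45.107.243.92
  45.107.240.0/23 (45.107.240.0 - 45.107.241.255) does not contain 45.107.243.92
Longest matching prefix is /20 -> next hop Router R.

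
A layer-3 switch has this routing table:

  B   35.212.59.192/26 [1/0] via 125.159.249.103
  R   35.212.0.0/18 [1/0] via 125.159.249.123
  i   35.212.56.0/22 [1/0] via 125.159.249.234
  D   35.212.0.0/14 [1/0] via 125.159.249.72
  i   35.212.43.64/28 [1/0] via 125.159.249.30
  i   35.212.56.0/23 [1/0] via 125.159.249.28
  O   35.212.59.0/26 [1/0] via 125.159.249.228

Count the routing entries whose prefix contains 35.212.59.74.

Prefixes containing 35.212.59.74:
  35.212.0.0/14 (35.212.0.0 - 35.215.255.255)
  35.212.0.0/18 (35.212.0.0 - 35.212.63.255)
  35.212.56.0/22 (35.212.56.0 - 35.212.59.255)
Total matching entries: 3.

3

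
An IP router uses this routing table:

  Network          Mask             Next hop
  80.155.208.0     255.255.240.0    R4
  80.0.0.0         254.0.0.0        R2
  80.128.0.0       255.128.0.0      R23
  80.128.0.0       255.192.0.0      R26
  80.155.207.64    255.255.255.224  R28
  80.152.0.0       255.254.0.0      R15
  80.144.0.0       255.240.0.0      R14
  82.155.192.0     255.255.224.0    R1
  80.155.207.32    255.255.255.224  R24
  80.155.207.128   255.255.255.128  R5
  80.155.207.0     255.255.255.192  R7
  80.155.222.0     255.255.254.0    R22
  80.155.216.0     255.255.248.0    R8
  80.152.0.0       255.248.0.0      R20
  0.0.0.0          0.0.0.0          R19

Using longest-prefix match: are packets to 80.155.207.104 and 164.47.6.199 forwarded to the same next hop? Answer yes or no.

no

80.155.207.104: longest match 80.152.0.0/13 -> R20
164.47.6.199: longest match 0.0.0.0/0 -> R19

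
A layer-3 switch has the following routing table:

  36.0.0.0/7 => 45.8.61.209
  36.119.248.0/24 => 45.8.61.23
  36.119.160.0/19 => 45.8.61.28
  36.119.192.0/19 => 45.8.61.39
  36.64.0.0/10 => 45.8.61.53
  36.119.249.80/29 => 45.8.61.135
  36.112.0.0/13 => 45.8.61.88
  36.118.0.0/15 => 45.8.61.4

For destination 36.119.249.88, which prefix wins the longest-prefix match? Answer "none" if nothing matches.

36.118.0.0/15

Entries matching 36.119.249.88:
  36.0.0.0/7 (36.0.0.0 - 37.255.255.255)
  36.64.0.0/10 (36.64.0.0 - 36.127.255.255)
  36.112.0.0/13 (36.112.0.0 - 36.119.255.255)
  36.118.0.0/15 (36.118.0.0 - 36.119.255.255)
Most specific is 36.118.0.0/15.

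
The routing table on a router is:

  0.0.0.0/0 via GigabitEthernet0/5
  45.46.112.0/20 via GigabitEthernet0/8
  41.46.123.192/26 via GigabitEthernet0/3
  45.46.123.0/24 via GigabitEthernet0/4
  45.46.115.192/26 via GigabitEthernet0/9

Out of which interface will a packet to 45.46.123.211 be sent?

Routes whose prefix contains 45.46.123.211:
  0.0.0.0/0 (default, matches everything) -> GigabitEthernet0/5
  45.46.112.0/20 (45.46.112.0 - 45.46.127.255) -> GigabitEthernet0/8
  45.46.123.0/24 (45.46.123.0 - 45.46.123.255) -> GigabitEthernet0/4
More-specific entries that do NOT match:
  41.46.123.192/26 (41.46.123.192 - 41.46.123.255) does not contain 45.46.123.211
  45.46.115.192/26 (45.46.115.192 - 45.46.115.255) does not contain 45.46.123.211
Longest matching prefix is /24 -> interface GigabitEthernet0/4.

GigabitEthernet0/4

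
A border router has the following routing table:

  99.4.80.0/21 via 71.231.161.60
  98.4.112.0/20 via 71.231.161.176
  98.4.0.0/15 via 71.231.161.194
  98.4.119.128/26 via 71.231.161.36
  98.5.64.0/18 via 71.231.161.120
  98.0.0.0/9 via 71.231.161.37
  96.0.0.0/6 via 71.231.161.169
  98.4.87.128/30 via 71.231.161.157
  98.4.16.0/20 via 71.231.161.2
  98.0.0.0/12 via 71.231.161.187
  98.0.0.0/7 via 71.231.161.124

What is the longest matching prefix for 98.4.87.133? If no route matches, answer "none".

98.4.0.0/15

Entries matching 98.4.87.133:
  96.0.0.0/6 (96.0.0.0 - 99.255.255.255)
  98.0.0.0/7 (98.0.0.0 - 99.255.255.255)
  98.0.0.0/9 (98.0.0.0 - 98.127.255.255)
  98.0.0.0/12 (98.0.0.0 - 98.15.255.255)
  98.4.0.0/15 (98.4.0.0 - 98.5.255.255)
Most specific is 98.4.0.0/15.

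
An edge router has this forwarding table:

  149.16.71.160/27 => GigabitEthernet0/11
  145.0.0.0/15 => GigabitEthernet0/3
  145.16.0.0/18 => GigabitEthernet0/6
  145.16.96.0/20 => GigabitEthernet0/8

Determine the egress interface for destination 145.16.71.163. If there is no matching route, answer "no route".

No entry's prefix contains 145.16.71.163; there is no default route.

no route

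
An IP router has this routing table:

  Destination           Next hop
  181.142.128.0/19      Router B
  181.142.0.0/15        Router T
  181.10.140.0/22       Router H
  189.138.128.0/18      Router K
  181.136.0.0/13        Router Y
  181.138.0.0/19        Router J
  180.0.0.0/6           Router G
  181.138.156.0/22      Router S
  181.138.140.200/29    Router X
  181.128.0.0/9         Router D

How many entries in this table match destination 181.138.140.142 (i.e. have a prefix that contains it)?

3

Prefixes containing 181.138.140.142:
  180.0.0.0/6 (180.0.0.0 - 183.255.255.255)
  181.128.0.0/9 (181.128.0.0 - 181.255.255.255)
  181.136.0.0/13 (181.136.0.0 - 181.143.255.255)
Total matching entries: 3.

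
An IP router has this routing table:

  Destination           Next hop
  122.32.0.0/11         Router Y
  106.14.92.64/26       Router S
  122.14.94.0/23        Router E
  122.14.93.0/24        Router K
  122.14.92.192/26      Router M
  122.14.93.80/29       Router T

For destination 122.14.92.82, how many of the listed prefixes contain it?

No listed prefix contains 122.14.92.82.
Total matching entries: 0.

0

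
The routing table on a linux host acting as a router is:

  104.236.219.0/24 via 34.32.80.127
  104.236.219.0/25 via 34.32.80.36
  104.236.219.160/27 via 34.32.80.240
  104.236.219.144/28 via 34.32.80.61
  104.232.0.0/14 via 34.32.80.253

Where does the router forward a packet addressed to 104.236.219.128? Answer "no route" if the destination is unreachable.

Routes whose prefix contains 104.236.219.128:
  104.236.219.0/24 (104.236.219.0 - 104.236.219.255) -> 34.32.80.127
More-specific entries that do NOT match:
  104.236.219.144/28 (104.236.219.144 - 104.236.219.159) does not contain 104.236.219.128
  104.236.219.160/27 (104.236.219.160 - 104.236.219.191) does not contain 104.236.219.128
  104.236.219.0/25 (104.236.219.0 - 104.236.219.127) does not contain 104.236.219.128
Longest matching prefix is /24 -> next hop 34.32.80.127.

34.32.80.127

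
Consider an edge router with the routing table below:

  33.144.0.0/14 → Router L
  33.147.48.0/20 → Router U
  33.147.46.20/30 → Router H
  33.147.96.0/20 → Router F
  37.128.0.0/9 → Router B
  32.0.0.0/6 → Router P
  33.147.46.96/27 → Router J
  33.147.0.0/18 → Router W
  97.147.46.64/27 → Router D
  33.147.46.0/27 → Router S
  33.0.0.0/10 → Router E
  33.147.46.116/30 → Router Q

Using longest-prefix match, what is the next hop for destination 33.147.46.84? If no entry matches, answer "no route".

Routes whose prefix contains 33.147.46.84:
  32.0.0.0/6 (32.0.0.0 - 35.255.255.255) -> Router P
  33.144.0.0/14 (33.144.0.0 - 33.147.255.255) -> Router L
  33.147.0.0/18 (33.147.0.0 - 33.147.63.255) -> Router W
More-specific entries that do NOT match:
  33.147.46.20/30 (33.147.46.20 - 33.147.46.23) does not contain 33.147.46.84
  33.147.46.116/30 (33.147.46.116 - 33.147.46.119) does not contain 33.147.46.84
  33.147.46.96/27 (33.147.46.96 - 33.147.46.127) does not contain 33.147.46.84
  97.147.46.64/27 (97.147.46.64 - 97.147.46.95) does not contain 33.147.46.84
  33.147.46.0/27 (33.147.46.0 - 33.147.46.31) does not contain 33.147.46.84
  33.147.48.0/20 (33.147.48.0 - 33.147.63.255) does not contain 33.147.46.84
  33.147.96.0/20 (33.147.96.0 - 33.147.111.255) does not contain 33.147.46.84
Longest matching prefix is /18 -> next hop Router W.

Router W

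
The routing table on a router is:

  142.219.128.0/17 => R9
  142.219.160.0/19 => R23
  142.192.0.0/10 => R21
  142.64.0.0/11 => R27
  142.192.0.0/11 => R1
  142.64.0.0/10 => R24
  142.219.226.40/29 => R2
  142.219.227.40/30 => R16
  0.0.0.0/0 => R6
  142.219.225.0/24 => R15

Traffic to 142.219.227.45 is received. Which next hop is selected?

R9

Routes whose prefix contains 142.219.227.45:
  0.0.0.0/0 (default, matches everything) -> R6
  142.192.0.0/10 (142.192.0.0 - 142.255.255.255) -> R21
  142.192.0.0/11 (142.192.0.0 - 142.223.255.255) -> R1
  142.219.128.0/17 (142.219.128.0 - 142.219.255.255) -> R9
More-specific entries that do NOT match:
  142.219.227.40/30 (142.219.227.40 - 142.219.227.43) does not contain 142.219.227.45
  142.219.226.40/29 (142.219.226.40 - 142.219.226.47) does not contain 142.219.227.45
  142.219.225.0/24 (142.219.225.0 - 142.219.225.255) does not contain 142.219.227.45
  142.219.160.0/19 (142.219.160.0 - 142.219.191.255) does not contain 142.219.227.45
Longest matching prefix is /17 -> next hop R9.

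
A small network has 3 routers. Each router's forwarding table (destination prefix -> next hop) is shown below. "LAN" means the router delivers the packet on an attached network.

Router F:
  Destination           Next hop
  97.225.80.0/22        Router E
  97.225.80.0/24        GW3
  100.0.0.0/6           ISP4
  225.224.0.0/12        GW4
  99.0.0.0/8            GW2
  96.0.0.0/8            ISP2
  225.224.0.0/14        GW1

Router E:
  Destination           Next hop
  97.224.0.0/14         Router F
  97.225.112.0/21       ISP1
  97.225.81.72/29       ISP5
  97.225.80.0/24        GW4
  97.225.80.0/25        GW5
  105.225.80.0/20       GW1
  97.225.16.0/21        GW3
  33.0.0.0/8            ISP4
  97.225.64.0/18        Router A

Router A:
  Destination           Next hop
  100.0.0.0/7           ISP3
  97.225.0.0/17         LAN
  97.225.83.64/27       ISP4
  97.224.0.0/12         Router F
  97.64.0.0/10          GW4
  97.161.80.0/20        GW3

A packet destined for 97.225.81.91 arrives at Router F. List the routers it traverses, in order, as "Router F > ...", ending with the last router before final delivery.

Router F > Router E > Router A

At Router F: longest match for 97.225.81.91 is 97.225.80.0/22 -> Router E
At Router E: longest match for 97.225.81.91 is 97.225.64.0/18 -> Router A
At Router A: longest match for 97.225.81.91 is 97.225.0.0/17 -> LAN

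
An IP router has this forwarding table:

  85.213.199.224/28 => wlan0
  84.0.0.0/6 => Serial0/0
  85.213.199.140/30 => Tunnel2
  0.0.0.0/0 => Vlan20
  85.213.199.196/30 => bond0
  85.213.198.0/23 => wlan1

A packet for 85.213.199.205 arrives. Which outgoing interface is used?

Routes whose prefix contains 85.213.199.205:
  0.0.0.0/0 (default, matches everything) -> Vlan20
  84.0.0.0/6 (84.0.0.0 - 87.255.255.255) -> Serial0/0
  85.213.198.0/23 (85.213.198.0 - 85.213.199.255) -> wlan1
More-specific entries that do NOT match:
  85.213.199.140/30 (85.213.199.140 - 85.213.199.143) does not contain 85.213.199.205
  85.213.199.196/30 (85.213.199.196 - 85.213.199.199) does not contain 85.213.199.205
  85.213.199.224/28 (85.213.199.224 - 85.213.199.239) does not contain 85.213.199.205
Longest matching prefix is /23 -> interface wlan1.

wlan1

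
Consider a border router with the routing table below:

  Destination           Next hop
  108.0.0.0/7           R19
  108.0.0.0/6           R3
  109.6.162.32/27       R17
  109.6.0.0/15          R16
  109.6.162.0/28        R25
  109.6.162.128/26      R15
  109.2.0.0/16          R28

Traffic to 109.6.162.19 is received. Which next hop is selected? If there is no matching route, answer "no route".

Routes whose prefix contains 109.6.162.19:
  108.0.0.0/6 (108.0.0.0 - 111.255.255.255) -> R3
  108.0.0.0/7 (108.0.0.0 - 109.255.255.255) -> R19
  109.6.0.0/15 (109.6.0.0 - 109.7.255.255) -> R16
More-specific entries that do NOT match:
  109.6.162.0/28 (109.6.162.0 - 109.6.162.15) does not contain 109.6.162.19
  109.6.162.32/27 (109.6.162.32 - 109.6.162.63) does not contain 109.6.162.19
  109.6.162.128/26 (109.6.162.128 - 109.6.162.191) does not contain 109.6.162.19
  109.2.0.0/16 (109.2.0.0 - 109.2.255.255) does not contain 109.6.162.19
Longest matching prefix is /15 -> next hop R16.

R16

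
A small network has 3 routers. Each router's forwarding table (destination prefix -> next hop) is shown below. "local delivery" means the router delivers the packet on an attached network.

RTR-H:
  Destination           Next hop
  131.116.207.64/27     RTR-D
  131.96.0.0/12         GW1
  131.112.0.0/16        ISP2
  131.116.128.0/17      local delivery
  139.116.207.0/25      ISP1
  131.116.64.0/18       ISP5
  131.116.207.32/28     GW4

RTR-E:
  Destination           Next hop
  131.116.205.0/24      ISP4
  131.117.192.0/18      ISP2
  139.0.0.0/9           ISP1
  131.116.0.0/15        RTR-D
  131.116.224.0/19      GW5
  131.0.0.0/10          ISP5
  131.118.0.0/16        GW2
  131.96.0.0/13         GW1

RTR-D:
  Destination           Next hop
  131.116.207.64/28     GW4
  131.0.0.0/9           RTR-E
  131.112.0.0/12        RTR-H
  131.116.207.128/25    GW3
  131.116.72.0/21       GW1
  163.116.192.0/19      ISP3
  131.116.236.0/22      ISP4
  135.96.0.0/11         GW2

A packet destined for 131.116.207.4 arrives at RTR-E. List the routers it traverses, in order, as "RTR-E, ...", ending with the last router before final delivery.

RTR-E, RTR-D, RTR-H

At RTR-E: longest match for 131.116.207.4 is 131.116.0.0/15 -> RTR-D
At RTR-D: longest match for 131.116.207.4 is 131.112.0.0/12 -> RTR-H
At RTR-H: longest match for 131.116.207.4 is 131.116.128.0/17 -> local delivery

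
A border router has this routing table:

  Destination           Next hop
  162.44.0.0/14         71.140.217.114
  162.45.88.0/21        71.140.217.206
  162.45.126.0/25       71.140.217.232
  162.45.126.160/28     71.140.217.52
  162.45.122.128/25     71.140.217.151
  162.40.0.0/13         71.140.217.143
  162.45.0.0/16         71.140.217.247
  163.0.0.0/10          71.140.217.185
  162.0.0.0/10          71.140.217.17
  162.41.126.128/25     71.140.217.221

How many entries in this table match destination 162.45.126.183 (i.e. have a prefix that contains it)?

Prefixes containing 162.45.126.183:
  162.0.0.0/10 (162.0.0.0 - 162.63.255.255)
  162.40.0.0/13 (162.40.0.0 - 162.47.255.255)
  162.44.0.0/14 (162.44.0.0 - 162.47.255.255)
  162.45.0.0/16 (162.45.0.0 - 162.45.255.255)
Total matching entries: 4.

4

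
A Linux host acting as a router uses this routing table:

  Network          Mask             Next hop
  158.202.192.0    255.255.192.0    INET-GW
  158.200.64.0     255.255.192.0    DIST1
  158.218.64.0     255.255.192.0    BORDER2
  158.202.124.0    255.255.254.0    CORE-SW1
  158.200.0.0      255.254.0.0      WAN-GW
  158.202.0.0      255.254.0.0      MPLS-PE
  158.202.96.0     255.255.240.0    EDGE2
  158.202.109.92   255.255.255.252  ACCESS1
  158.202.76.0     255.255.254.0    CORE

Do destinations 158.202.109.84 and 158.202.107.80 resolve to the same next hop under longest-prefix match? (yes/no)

yes

158.202.109.84: longest match 158.202.96.0/20 -> EDGE2
158.202.107.80: longest match 158.202.96.0/20 -> EDGE2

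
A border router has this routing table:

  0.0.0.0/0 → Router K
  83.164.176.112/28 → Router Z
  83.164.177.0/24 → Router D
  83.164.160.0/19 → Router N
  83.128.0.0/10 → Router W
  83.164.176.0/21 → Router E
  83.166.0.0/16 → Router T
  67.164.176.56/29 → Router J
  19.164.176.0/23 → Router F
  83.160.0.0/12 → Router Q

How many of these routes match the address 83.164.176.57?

Prefixes containing 83.164.176.57:
  0.0.0.0/0 (default, matches everything)
  83.128.0.0/10 (83.128.0.0 - 83.191.255.255)
  83.160.0.0/12 (83.160.0.0 - 83.175.255.255)
  83.164.160.0/19 (83.164.160.0 - 83.164.191.255)
  83.164.176.0/21 (83.164.176.0 - 83.164.183.255)
Total matching entries: 5.

5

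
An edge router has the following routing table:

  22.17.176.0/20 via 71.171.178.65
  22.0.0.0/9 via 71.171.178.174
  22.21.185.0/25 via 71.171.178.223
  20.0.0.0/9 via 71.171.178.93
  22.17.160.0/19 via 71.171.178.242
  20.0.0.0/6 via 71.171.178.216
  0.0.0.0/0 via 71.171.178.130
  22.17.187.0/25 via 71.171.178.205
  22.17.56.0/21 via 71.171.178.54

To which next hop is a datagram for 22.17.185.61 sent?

Routes whose prefix contains 22.17.185.61:
  0.0.0.0/0 (default, matches everything) -> 71.171.178.130
  20.0.0.0/6 (20.0.0.0 - 23.255.255.255) -> 71.171.178.216
  22.0.0.0/9 (22.0.0.0 - 22.127.255.255) -> 71.171.178.174
  22.17.160.0/19 (22.17.160.0 - 22.17.191.255) -> 71.171.178.242
  22.17.176.0/20 (22.17.176.0 - 22.17.191.255) -> 71.171.178.65
More-specific entries that do NOT match:
  22.21.185.0/25 (22.21.185.0 - 22.21.185.127) does not contain 22.17.185.61
  22.17.187.0/25 (22.17.187.0 - 22.17.187.127) does not contain 22.17.185.61
  22.17.56.0/21 (22.17.56.0 - 22.17.63.255) does not contain 22.17.185.61
Longest matching prefix is /20 -> next hop 71.171.178.65.

71.171.178.65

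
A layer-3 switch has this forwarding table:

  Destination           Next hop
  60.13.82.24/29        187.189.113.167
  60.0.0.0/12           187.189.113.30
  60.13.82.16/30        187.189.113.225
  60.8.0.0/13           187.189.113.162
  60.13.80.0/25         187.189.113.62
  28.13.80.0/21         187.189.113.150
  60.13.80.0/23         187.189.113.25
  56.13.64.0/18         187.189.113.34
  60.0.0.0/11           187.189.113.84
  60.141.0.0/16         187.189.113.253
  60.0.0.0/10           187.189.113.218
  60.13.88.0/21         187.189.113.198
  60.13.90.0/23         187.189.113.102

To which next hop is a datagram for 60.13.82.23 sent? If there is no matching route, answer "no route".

187.189.113.162

Routes whose prefix contains 60.13.82.23:
  60.0.0.0/10 (60.0.0.0 - 60.63.255.255) -> 187.189.113.218
  60.0.0.0/11 (60.0.0.0 - 60.31.255.255) -> 187.189.113.84
  60.0.0.0/12 (60.0.0.0 - 60.15.255.255) -> 187.189.113.30
  60.8.0.0/13 (60.8.0.0 - 60.15.255.255) -> 187.189.113.162
More-specific entries that do NOT match:
  60.13.82.16/30 (60.13.82.16 - 60.13.82.19) does not contain 60.13.82.23
  60.13.82.24/29 (60.13.82.24 - 60.13.82.31) does not contain 60.13.82.23
  60.13.80.0/25 (60.13.80.0 - 60.13.80.127) does not contain 60.13.82.23
  60.13.80.0/23 (60.13.80.0 - 60.13.81.255) does not contain 60.13.82.23
  60.13.90.0/23 (60.13.90.0 - 60.13.91.255) does not contain 60.13.82.23
  28.13.80.0/21 (28.13.80.0 - 28.13.87.255) does not contain 60.13.82.23
  60.13.88.0/21 (60.13.88.0 - 60.13.95.255) does not contain 60.13.82.23
  56.13.64.0/18 (56.13.64.0 - 56.13.127.255) does not contain 60.13.82.23
  60.141.0.0/16 (60.141.0.0 - 60.141.255.255) does not contain 60.13.82.23
Longest matching prefix is /13 -> next hop 187.189.113.162.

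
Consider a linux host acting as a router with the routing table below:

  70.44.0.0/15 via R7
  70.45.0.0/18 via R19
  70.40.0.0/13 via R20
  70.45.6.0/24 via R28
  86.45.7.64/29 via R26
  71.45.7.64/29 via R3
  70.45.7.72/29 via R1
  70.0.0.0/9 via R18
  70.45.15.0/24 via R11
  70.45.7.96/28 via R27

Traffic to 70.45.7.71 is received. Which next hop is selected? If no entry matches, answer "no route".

Routes whose prefix contains 70.45.7.71:
  70.0.0.0/9 (70.0.0.0 - 70.127.255.255) -> R18
  70.40.0.0/13 (70.40.0.0 - 70.47.255.255) -> R20
  70.44.0.0/15 (70.44.0.0 - 70.45.255.255) -> R7
  70.45.0.0/18 (70.45.0.0 - 70.45.63.255) -> R19
More-specific entries that do NOT match:
  86.45.7.64/29 (86.45.7.64 - 86.45.7.71) does not contain 70.45.7.71
  71.45.7.64/29 (71.45.7.64 - 71.45.7.71) does not contain 70.45.7.71
  70.45.7.72/29 (70.45.7.72 - 70.45.7.79) does not contain 70.45.7.71
  70.45.7.96/28 (70.45.7.96 - 70.45.7.111) does not contain 70.45.7.71
  70.45.6.0/24 (70.45.6.0 - 70.45.6.255) does not contain 70.45.7.71
  70.45.15.0/24 (70.45.15.0 - 70.45.15.255) does not contain 70.45.7.71
Longest matching prefix is /18 -> next hop R19.

R19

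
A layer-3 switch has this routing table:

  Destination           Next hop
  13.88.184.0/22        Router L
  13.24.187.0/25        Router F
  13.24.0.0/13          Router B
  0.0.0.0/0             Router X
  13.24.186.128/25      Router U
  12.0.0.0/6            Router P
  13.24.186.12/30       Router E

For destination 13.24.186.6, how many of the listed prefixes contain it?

3

Prefixes containing 13.24.186.6:
  0.0.0.0/0 (default, matches everything)
  12.0.0.0/6 (12.0.0.0 - 15.255.255.255)
  13.24.0.0/13 (13.24.0.0 - 13.31.255.255)
Total matching entries: 3.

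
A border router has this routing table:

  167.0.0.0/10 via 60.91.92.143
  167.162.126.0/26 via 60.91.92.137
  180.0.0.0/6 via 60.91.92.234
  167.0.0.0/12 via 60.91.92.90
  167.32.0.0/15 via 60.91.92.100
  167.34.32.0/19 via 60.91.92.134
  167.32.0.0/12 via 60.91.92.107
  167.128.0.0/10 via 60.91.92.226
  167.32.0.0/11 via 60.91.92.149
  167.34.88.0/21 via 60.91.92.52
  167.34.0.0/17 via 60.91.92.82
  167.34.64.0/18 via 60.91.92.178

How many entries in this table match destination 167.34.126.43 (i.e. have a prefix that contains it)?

Prefixes containing 167.34.126.43:
  167.0.0.0/10 (167.0.0.0 - 167.63.255.255)
  167.32.0.0/11 (167.32.0.0 - 167.63.255.255)
  167.32.0.0/12 (167.32.0.0 - 167.47.255.255)
  167.34.0.0/17 (167.34.0.0 - 167.34.127.255)
  167.34.64.0/18 (167.34.64.0 - 167.34.127.255)
Total matching entries: 5.

5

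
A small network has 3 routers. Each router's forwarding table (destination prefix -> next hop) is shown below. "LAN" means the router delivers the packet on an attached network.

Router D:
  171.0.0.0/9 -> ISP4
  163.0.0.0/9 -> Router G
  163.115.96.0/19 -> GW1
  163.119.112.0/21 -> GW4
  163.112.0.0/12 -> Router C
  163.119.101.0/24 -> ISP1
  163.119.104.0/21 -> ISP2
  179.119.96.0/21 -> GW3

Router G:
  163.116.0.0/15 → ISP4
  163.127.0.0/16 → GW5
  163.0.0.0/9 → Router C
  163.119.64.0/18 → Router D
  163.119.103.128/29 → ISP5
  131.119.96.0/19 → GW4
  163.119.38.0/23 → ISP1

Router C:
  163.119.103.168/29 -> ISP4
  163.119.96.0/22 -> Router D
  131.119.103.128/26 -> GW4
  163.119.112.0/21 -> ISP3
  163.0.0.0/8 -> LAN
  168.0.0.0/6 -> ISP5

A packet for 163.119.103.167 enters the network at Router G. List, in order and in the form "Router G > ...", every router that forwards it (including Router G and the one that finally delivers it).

At Router G: longest match for 163.119.103.167 is 163.119.64.0/18 -> Router D
At Router D: longest match for 163.119.103.167 is 163.112.0.0/12 -> Router C
At Router C: longest match for 163.119.103.167 is 163.0.0.0/8 -> LAN

Router G > Router D > Router C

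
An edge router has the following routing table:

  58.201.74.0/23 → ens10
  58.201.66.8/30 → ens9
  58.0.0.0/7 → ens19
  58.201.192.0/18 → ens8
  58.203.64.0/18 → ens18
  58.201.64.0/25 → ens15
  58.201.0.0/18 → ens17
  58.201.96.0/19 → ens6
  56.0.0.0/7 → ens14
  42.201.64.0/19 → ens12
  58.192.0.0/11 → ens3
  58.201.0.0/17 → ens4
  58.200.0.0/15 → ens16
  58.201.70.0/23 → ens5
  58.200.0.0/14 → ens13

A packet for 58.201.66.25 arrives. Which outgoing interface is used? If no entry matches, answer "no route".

ens4

Routes whose prefix contains 58.201.66.25:
  58.0.0.0/7 (58.0.0.0 - 59.255.255.255) -> ens19
  58.192.0.0/11 (58.192.0.0 - 58.223.255.255) -> ens3
  58.200.0.0/14 (58.200.0.0 - 58.203.255.255) -> ens13
  58.200.0.0/15 (58.200.0.0 - 58.201.255.255) -> ens16
  58.201.0.0/17 (58.201.0.0 - 58.201.127.255) -> ens4
More-specific entries that do NOT match:
  58.201.66.8/30 (58.201.66.8 - 58.201.66.11) does not contain 58.201.66.25
  58.201.64.0/25 (58.201.64.0 - 58.201.64.127) does not contain 58.201.66.25
  58.201.74.0/23 (58.201.74.0 - 58.201.75.255) does not contain 58.201.66.25
  58.201.70.0/23 (58.201.70.0 - 58.201.71.255) does not contain 58.201.66.25
  58.201.96.0/19 (58.201.96.0 - 58.201.127.255) does not contain 58.201.66.25
  42.201.64.0/19 (42.201.64.0 - 42.201.95.255) does not contain 58.201.66.25
  58.201.192.0/18 (58.201.192.0 - 58.201.255.255) does not contain 58.201.66.25
  58.203.64.0/18 (58.203.64.0 - 58.203.127.255) does not contain 58.201.66.25
  58.201.0.0/18 (58.201.0.0 - 58.201.63.255) does not contain 58.201.66.25
Longest matching prefix is /17 -> interface ens4.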